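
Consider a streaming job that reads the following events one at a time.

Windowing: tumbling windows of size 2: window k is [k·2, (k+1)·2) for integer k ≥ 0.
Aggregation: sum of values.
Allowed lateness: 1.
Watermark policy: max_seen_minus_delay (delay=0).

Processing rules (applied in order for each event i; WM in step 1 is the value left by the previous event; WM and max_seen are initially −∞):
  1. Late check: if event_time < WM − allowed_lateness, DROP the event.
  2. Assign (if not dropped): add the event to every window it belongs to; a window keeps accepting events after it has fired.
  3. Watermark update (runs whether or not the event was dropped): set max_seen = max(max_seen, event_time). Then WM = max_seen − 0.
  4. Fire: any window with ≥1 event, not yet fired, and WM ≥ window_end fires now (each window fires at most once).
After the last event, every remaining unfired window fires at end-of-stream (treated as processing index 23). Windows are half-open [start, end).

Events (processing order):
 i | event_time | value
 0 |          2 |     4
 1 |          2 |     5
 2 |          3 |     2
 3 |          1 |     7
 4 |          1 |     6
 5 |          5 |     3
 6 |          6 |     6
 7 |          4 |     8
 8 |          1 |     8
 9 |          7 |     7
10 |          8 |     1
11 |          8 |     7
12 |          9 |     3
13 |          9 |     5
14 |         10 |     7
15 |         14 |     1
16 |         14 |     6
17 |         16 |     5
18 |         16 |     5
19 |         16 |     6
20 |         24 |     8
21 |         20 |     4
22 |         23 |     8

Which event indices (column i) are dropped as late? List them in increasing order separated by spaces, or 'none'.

3 4 7 8 21

i=0 t=2 v=4: → [2,4); WM=2
i=1 t=2 v=5: → [2,4); WM=2
i=2 t=3 v=2: → [2,4); WM=3
i=3 t=1 v=7: DROP (t<3-1); WM=3
i=4 t=1 v=6: DROP (t<3-1); WM=3
i=5 t=5 v=3: → [4,6); WM=5; [2,4) fires=11
i=6 t=6 v=6: → [6,8); WM=6; [4,6) fires=3
i=7 t=4 v=8: DROP (t<6-1); WM=6
i=8 t=1 v=8: DROP (t<6-1); WM=6
i=9 t=7 v=7: → [6,8); WM=7
i=10 t=8 v=1: → [8,10); WM=8; [6,8) fires=13
i=11 t=8 v=7: → [8,10); WM=8
i=12 t=9 v=3: → [8,10); WM=9
i=13 t=9 v=5: → [8,10); WM=9
i=14 t=10 v=7: → [10,12); WM=10; [8,10) fires=16
i=15 t=14 v=1: → [14,16); WM=14; [10,12) fires=7
i=16 t=14 v=6: → [14,16); WM=14
i=17 t=16 v=5: → [16,18); WM=16; [14,16) fires=7
i=18 t=16 v=5: → [16,18); WM=16
i=19 t=16 v=6: → [16,18); WM=16
i=20 t=24 v=8: → [24,26); WM=24; [16,18) fires=16
i=21 t=20 v=4: DROP (t<24-1); WM=24
i=22 t=23 v=8: → [22,24); WM=24; [22,24) fires=8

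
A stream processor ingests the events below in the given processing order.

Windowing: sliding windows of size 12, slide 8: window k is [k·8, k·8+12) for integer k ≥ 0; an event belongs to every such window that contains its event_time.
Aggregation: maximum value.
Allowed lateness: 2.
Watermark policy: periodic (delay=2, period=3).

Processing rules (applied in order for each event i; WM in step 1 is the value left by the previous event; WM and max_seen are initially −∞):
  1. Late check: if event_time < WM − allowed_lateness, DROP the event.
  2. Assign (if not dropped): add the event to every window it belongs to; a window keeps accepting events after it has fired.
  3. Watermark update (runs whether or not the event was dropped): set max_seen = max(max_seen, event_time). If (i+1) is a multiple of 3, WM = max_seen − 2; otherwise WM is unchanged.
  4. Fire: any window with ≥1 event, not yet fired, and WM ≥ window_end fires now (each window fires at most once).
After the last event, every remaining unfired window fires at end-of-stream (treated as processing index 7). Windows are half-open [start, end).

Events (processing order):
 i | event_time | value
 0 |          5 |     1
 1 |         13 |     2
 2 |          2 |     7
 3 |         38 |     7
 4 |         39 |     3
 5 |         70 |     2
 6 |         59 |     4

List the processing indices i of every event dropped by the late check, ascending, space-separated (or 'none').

6

i=0 t=5 v=1: → [0,12); WM=−∞
i=1 t=13 v=2: → [8,20); WM=−∞
i=2 t=2 v=7: → [0,12); WM=11
i=3 t=38 v=7: → [32,44); WM=11
i=4 t=39 v=3: → [32,44); WM=11
i=5 t=70 v=2: → [64,76); WM=68; [0,12) fires=7 [8,20) fires=2 [32,44) fires=7
i=6 t=59 v=4: DROP (t<68-2); WM=68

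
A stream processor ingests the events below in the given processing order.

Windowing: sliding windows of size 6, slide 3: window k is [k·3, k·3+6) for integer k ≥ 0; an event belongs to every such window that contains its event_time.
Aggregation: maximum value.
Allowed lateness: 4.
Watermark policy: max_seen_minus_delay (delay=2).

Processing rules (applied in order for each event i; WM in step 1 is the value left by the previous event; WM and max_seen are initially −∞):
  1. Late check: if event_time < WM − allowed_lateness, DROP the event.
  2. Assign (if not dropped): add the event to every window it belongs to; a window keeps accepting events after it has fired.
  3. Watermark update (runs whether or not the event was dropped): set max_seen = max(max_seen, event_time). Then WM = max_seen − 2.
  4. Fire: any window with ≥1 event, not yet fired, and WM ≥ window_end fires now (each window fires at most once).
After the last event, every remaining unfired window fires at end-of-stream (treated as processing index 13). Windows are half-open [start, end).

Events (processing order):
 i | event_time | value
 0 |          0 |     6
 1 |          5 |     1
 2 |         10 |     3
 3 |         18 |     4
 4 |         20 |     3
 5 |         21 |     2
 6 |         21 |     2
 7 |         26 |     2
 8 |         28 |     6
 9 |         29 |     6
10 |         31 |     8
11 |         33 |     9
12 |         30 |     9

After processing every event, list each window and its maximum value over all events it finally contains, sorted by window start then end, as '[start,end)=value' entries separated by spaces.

i=0 t=0 v=6: → [0,6); WM=-2
i=1 t=5 v=1: → [3,9),[0,6); WM=3
i=2 t=10 v=3: → [9,15),[6,12); WM=8; [0,6) fires=6
i=3 t=18 v=4: → [18,24),[15,21); WM=16; [3,9) fires=1 [6,12) fires=3 [9,15) fires=3
i=4 t=20 v=3: → [18,24),[15,21); WM=18
i=5 t=21 v=2: → [21,27),[18,24); WM=19
i=6 t=21 v=2: → [21,27),[18,24); WM=19
i=7 t=26 v=2: → [24,30),[21,27); WM=24; [15,21) fires=4 [18,24) fires=4
i=8 t=28 v=6: → [27,33),[24,30); WM=26
i=9 t=29 v=6: → [27,33),[24,30); WM=27; [21,27) fires=2
i=10 t=31 v=8: → [30,36),[27,33); WM=29
i=11 t=33 v=9: → [33,39),[30,36); WM=31; [24,30) fires=6
i=12 t=30 v=9: → [30,36),[27,33); WM=31

[0,6)=6 [3,9)=1 [6,12)=3 [9,15)=3 [15,21)=4 [18,24)=4 [21,27)=2 [24,30)=6 [27,33)=9 [30,36)=9 [33,39)=9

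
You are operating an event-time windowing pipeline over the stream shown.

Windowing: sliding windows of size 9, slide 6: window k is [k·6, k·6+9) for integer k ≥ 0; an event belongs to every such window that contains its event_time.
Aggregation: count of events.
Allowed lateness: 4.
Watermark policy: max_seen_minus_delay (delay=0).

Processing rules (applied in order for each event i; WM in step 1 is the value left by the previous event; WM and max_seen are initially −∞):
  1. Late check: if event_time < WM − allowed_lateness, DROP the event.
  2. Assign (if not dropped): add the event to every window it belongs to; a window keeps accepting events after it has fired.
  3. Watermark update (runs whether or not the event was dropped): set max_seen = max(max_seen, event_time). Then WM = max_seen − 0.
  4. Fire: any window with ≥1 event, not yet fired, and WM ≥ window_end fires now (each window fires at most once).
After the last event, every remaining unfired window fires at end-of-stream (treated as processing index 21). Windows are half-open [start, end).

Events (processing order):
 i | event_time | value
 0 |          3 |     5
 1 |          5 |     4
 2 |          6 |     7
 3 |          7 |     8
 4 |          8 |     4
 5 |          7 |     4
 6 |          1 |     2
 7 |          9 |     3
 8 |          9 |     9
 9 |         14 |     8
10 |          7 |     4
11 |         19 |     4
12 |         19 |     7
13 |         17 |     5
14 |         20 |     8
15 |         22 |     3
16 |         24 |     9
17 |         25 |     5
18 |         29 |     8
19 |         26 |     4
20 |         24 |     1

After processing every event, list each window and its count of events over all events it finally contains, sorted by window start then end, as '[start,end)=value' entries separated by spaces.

[0,9)=6 [6,15)=7 [12,21)=5 [18,27)=7 [24,33)=4

i=0 t=3 v=5: → [0,9); WM=3
i=1 t=5 v=4: → [0,9); WM=5
i=2 t=6 v=7: → [6,15),[0,9); WM=6
i=3 t=7 v=8: → [6,15),[0,9); WM=7
i=4 t=8 v=4: → [6,15),[0,9); WM=8
i=5 t=7 v=4: → [6,15),[0,9); WM=8
i=6 t=1 v=2: DROP (t<8-4); WM=8
i=7 t=9 v=3: → [6,15); WM=9; [0,9) fires=6
i=8 t=9 v=9: → [6,15); WM=9
i=9 t=14 v=8: → [12,21),[6,15); WM=14
i=10 t=7 v=4: DROP (t<14-4); WM=14
i=11 t=19 v=4: → [18,27),[12,21); WM=19; [6,15) fires=7
i=12 t=19 v=7: → [18,27),[12,21); WM=19
i=13 t=17 v=5: → [12,21); WM=19
i=14 t=20 v=8: → [18,27),[12,21); WM=20
i=15 t=22 v=3: → [18,27); WM=22; [12,21) fires=5
i=16 t=24 v=9: → [24,33),[18,27); WM=24
i=17 t=25 v=5: → [24,33),[18,27); WM=25
i=18 t=29 v=8: → [24,33); WM=29; [18,27) fires=6
i=19 t=26 v=4: → [24,33),[18,27); WM=29
i=20 t=24 v=1: DROP (t<29-4); WM=29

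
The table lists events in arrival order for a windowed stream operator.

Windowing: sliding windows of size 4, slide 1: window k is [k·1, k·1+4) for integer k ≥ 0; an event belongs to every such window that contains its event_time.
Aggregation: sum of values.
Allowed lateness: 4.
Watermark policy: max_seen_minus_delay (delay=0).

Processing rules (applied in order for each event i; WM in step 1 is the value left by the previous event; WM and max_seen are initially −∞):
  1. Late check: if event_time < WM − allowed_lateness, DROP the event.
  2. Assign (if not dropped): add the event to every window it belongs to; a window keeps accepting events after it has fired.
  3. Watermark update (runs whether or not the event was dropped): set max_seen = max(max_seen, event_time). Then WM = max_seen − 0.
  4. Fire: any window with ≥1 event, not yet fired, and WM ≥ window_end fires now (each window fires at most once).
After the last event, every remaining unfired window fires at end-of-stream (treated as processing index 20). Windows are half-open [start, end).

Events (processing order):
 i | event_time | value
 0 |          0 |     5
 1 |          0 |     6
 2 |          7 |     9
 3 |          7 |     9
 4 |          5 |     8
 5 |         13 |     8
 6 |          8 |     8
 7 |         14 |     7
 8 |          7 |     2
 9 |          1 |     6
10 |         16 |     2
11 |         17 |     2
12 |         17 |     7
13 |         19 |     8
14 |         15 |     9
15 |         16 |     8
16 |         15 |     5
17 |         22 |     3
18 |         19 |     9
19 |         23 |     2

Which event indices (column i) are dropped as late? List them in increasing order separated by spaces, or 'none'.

i=0 t=0 v=5: → [0,4); WM=0
i=1 t=0 v=6: → [0,4); WM=0
i=2 t=7 v=9: → [7,11),[6,10),[5,9),[4,8); WM=7; [0,4) fires=11
i=3 t=7 v=9: → [7,11),[6,10),[5,9),[4,8); WM=7
i=4 t=5 v=8: → [5,9),[4,8),[3,7),[2,6); WM=7; [2,6) fires=8 [3,7) fires=8
i=5 t=13 v=8: → [13,17),[12,16),[11,15),[10,14); WM=13; [4,8) fires=26 [5,9) fires=26 [6,10) fires=18 [7,11) fires=18
i=6 t=8 v=8: DROP (t<13-4); WM=13
i=7 t=14 v=7: → [14,18),[13,17),[12,16),[11,15); WM=14; [10,14) fires=8
i=8 t=7 v=2: DROP (t<14-4); WM=14
i=9 t=1 v=6: DROP (t<14-4); WM=14
i=10 t=16 v=2: → [16,20),[15,19),[14,18),[13,17); WM=16; [11,15) fires=15 [12,16) fires=15
i=11 t=17 v=2: → [17,21),[16,20),[15,19),[14,18); WM=17; [13,17) fires=17
i=12 t=17 v=7: → [17,21),[16,20),[15,19),[14,18); WM=17
i=13 t=19 v=8: → [19,23),[18,22),[17,21),[16,20); WM=19; [14,18) fires=18 [15,19) fires=11
i=14 t=15 v=9: → [15,19),[14,18),[13,17),[12,16); WM=19
i=15 t=16 v=8: → [16,20),[15,19),[14,18),[13,17); WM=19
i=16 t=15 v=5: → [15,19),[14,18),[13,17),[12,16); WM=19
i=17 t=22 v=3: → [22,26),[21,25),[20,24),[19,23); WM=22; [16,20) fires=27 [17,21) fires=17 [18,22) fires=8
i=18 t=19 v=9: → [19,23),[18,22),[17,21),[16,20); WM=22
i=19 t=23 v=2: → [23,27),[22,26),[21,25),[20,24); WM=23; [19,23) fires=20

6 8 9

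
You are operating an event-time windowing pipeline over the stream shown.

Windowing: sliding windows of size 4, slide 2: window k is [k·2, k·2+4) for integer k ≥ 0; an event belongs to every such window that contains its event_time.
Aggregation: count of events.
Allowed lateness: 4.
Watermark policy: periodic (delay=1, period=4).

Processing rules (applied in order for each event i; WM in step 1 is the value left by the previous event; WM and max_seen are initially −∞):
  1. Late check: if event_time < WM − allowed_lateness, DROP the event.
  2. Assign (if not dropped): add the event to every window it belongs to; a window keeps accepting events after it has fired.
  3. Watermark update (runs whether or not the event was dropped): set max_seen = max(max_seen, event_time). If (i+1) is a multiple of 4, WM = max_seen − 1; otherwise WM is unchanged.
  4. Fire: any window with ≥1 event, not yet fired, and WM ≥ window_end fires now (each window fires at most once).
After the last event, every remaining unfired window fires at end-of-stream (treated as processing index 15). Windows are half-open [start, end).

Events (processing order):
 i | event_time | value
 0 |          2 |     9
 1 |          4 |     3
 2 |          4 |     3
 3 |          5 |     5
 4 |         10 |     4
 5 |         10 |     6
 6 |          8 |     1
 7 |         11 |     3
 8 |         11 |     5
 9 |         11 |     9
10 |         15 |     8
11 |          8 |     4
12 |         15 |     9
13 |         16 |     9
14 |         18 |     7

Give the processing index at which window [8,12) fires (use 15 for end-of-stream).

i=0 t=2 v=9: → [2,6),[0,4); WM=−∞
i=1 t=4 v=3: → [4,8),[2,6); WM=−∞
i=2 t=4 v=3: → [4,8),[2,6); WM=−∞
i=3 t=5 v=5: → [4,8),[2,6); WM=4; [0,4) fires=1
i=4 t=10 v=4: → [10,14),[8,12); WM=4
i=5 t=10 v=6: → [10,14),[8,12); WM=4
i=6 t=8 v=1: → [8,12),[6,10); WM=4
i=7 t=11 v=3: → [10,14),[8,12); WM=10; [2,6) fires=4 [4,8) fires=3 [6,10) fires=1
i=8 t=11 v=5: → [10,14),[8,12); WM=10
i=9 t=11 v=9: → [10,14),[8,12); WM=10
i=10 t=15 v=8: → [14,18),[12,16); WM=10
i=11 t=8 v=4: → [8,12),[6,10); WM=14; [8,12) fires=7 [10,14) fires=5
i=12 t=15 v=9: → [14,18),[12,16); WM=14
i=13 t=16 v=9: → [16,20),[14,18); WM=14
i=14 t=18 v=7: → [18,22),[16,20); WM=14

11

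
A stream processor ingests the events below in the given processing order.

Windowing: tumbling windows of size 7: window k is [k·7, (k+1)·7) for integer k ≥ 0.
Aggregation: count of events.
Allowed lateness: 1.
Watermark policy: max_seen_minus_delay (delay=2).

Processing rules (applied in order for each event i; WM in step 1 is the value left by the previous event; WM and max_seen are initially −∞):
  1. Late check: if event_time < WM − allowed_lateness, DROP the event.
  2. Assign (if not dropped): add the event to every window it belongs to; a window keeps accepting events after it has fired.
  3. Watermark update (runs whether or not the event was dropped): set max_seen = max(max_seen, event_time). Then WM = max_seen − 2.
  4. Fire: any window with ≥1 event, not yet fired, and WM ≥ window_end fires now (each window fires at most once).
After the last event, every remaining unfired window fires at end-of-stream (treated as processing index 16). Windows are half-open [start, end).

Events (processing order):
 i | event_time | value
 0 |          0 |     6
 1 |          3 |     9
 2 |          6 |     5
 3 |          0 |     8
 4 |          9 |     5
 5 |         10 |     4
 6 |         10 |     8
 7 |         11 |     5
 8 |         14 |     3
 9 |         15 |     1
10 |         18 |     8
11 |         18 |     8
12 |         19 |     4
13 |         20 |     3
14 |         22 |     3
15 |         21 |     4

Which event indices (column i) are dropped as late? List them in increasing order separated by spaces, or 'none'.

3

i=0 t=0 v=6: → [0,7); WM=-2
i=1 t=3 v=9: → [0,7); WM=1
i=2 t=6 v=5: → [0,7); WM=4
i=3 t=0 v=8: DROP (t<4-1); WM=4
i=4 t=9 v=5: → [7,14); WM=7; [0,7) fires=3
i=5 t=10 v=4: → [7,14); WM=8
i=6 t=10 v=8: → [7,14); WM=8
i=7 t=11 v=5: → [7,14); WM=9
i=8 t=14 v=3: → [14,21); WM=12
i=9 t=15 v=1: → [14,21); WM=13
i=10 t=18 v=8: → [14,21); WM=16; [7,14) fires=4
i=11 t=18 v=8: → [14,21); WM=16
i=12 t=19 v=4: → [14,21); WM=17
i=13 t=20 v=3: → [14,21); WM=18
i=14 t=22 v=3: → [21,28); WM=20
i=15 t=21 v=4: → [21,28); WM=20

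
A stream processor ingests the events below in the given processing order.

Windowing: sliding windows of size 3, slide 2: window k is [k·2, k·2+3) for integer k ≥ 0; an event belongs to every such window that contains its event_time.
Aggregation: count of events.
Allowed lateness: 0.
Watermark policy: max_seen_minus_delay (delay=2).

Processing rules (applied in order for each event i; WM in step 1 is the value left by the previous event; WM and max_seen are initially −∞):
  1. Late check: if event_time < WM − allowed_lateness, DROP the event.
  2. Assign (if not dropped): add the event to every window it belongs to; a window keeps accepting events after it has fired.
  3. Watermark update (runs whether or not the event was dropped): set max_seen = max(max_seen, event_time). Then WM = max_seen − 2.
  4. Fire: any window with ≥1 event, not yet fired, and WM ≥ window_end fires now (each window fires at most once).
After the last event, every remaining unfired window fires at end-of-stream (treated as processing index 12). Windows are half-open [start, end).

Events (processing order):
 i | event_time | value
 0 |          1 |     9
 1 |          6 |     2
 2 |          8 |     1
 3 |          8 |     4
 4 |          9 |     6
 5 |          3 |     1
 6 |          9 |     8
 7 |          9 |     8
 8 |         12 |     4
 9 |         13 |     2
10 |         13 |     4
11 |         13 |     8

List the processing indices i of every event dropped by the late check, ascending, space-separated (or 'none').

i=0 t=1 v=9: → [0,3); WM=-1
i=1 t=6 v=2: → [6,9),[4,7); WM=4; [0,3) fires=1
i=2 t=8 v=1: → [8,11),[6,9); WM=6
i=3 t=8 v=4: → [8,11),[6,9); WM=6
i=4 t=9 v=6: → [8,11); WM=7; [4,7) fires=1
i=5 t=3 v=1: DROP (t<7-0); WM=7
i=6 t=9 v=8: → [8,11); WM=7
i=7 t=9 v=8: → [8,11); WM=7
i=8 t=12 v=4: → [12,15),[10,13); WM=10; [6,9) fires=3
i=9 t=13 v=2: → [12,15); WM=11; [8,11) fires=5
i=10 t=13 v=4: → [12,15); WM=11
i=11 t=13 v=8: → [12,15); WM=11

5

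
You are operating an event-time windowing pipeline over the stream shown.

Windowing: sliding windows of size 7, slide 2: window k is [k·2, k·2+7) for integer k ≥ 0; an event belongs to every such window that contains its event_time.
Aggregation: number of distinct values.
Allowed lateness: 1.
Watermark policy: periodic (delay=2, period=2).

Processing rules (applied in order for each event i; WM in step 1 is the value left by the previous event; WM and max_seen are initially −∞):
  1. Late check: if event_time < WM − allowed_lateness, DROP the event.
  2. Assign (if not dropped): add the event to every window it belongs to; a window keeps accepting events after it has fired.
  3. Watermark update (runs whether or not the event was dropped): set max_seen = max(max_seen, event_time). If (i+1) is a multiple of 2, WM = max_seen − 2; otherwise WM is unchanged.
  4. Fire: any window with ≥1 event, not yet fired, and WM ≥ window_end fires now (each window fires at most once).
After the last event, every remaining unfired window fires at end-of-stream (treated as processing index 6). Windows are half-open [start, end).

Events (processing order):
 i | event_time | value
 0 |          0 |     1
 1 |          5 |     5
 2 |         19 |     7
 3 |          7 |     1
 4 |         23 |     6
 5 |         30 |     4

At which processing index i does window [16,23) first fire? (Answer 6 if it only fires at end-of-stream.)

i=0 t=0 v=1: → [0,7); WM=−∞
i=1 t=5 v=5: → [4,11),[2,9),[0,7); WM=3
i=2 t=19 v=7: → [18,25),[16,23),[14,21); WM=3
i=3 t=7 v=1: → [6,13),[4,11),[2,9); WM=17; [0,7) fires=2 [2,9) fires=2 [4,11) fires=2 [6,13) fires=1
i=4 t=23 v=6: → [22,29),[20,27),[18,25); WM=17
i=5 t=30 v=4: → [30,37),[28,35),[26,33),[24,31); WM=28; [14,21) fires=1 [16,23) fires=1 [18,25) fires=2 [20,27) fires=1

5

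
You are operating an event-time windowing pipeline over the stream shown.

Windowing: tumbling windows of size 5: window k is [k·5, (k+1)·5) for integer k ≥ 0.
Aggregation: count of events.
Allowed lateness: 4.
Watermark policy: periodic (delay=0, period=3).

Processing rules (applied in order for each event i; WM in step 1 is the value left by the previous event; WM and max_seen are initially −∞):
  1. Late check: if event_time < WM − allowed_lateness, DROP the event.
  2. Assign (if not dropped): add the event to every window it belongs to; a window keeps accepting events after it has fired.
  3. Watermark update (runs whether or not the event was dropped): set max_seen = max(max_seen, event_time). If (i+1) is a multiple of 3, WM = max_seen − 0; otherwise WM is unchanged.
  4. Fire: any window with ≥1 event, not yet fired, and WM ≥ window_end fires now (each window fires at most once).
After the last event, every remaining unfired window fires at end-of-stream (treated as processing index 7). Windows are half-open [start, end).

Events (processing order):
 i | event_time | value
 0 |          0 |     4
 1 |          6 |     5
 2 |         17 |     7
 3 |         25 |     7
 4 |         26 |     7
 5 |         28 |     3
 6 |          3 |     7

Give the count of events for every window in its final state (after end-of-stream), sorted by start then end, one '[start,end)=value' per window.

[0,5)=1 [5,10)=1 [15,20)=1 [25,30)=3

i=0 t=0 v=4: → [0,5); WM=−∞
i=1 t=6 v=5: → [5,10); WM=−∞
i=2 t=17 v=7: → [15,20); WM=17; [0,5) fires=1 [5,10) fires=1
i=3 t=25 v=7: → [25,30); WM=17
i=4 t=26 v=7: → [25,30); WM=17
i=5 t=28 v=3: → [25,30); WM=28; [15,20) fires=1
i=6 t=3 v=7: DROP (t<28-4); WM=28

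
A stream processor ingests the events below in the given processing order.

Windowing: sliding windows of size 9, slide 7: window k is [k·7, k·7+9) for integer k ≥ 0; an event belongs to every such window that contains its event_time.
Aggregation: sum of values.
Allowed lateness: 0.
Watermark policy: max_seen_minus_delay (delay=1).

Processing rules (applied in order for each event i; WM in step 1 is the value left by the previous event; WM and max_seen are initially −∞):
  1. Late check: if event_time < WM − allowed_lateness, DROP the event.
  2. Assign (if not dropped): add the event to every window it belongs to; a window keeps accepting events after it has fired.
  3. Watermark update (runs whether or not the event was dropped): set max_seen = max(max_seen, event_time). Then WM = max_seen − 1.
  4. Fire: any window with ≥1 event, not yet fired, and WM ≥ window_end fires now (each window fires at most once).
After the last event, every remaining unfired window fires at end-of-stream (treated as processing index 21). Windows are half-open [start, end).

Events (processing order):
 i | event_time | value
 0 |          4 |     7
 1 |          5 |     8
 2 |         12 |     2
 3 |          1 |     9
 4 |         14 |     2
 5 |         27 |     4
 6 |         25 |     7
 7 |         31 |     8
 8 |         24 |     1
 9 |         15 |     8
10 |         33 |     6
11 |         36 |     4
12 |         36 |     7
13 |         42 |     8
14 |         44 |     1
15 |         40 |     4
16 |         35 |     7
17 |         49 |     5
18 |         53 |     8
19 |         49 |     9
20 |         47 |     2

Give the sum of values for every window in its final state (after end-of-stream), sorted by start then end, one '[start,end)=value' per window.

[0,9)=15 [7,16)=4 [14,23)=2 [21,30)=4 [28,37)=25 [35,44)=19 [42,51)=14 [49,58)=13

i=0 t=4 v=7: → [0,9); WM=3
i=1 t=5 v=8: → [0,9); WM=4
i=2 t=12 v=2: → [7,16); WM=11; [0,9) fires=15
i=3 t=1 v=9: DROP (t<11-0); WM=11
i=4 t=14 v=2: → [14,23),[7,16); WM=13
i=5 t=27 v=4: → [21,30); WM=26; [7,16) fires=4 [14,23) fires=2
i=6 t=25 v=7: DROP (t<26-0); WM=26
i=7 t=31 v=8: → [28,37); WM=30; [21,30) fires=4
i=8 t=24 v=1: DROP (t<30-0); WM=30
i=9 t=15 v=8: DROP (t<30-0); WM=30
i=10 t=33 v=6: → [28,37); WM=32
i=11 t=36 v=4: → [35,44),[28,37); WM=35
i=12 t=36 v=7: → [35,44),[28,37); WM=35
i=13 t=42 v=8: → [42,51),[35,44); WM=41; [28,37) fires=25
i=14 t=44 v=1: → [42,51); WM=43
i=15 t=40 v=4: DROP (t<43-0); WM=43
i=16 t=35 v=7: DROP (t<43-0); WM=43
i=17 t=49 v=5: → [49,58),[42,51); WM=48; [35,44) fires=19
i=18 t=53 v=8: → [49,58); WM=52; [42,51) fires=14
i=19 t=49 v=9: DROP (t<52-0); WM=52
i=20 t=47 v=2: DROP (t<52-0); WM=52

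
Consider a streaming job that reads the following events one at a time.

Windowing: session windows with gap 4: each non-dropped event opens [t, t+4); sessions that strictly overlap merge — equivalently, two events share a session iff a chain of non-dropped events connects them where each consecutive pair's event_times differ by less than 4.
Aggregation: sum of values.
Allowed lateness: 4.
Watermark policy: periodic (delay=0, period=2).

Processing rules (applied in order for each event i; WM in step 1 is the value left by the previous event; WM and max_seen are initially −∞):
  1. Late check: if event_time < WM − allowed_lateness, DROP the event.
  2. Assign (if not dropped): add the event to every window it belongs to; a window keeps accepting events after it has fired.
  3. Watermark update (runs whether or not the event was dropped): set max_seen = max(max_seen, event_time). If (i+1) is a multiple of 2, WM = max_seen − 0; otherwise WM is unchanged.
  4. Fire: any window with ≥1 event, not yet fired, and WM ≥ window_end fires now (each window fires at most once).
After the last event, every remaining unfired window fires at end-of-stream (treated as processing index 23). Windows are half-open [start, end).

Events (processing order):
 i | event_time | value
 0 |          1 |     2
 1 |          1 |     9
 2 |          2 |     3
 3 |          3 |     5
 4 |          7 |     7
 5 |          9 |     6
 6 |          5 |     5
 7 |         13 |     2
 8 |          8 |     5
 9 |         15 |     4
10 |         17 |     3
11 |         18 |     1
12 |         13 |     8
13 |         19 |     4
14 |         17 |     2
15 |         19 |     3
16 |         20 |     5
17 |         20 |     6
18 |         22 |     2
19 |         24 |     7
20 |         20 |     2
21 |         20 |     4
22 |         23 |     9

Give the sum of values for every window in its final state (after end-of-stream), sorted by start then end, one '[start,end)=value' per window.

[1,13)=37 [13,28)=54

i=0 t=1 v=2: → [1,5); WM=−∞
i=1 t=1 v=9: → [1,5); WM=1
i=2 t=2 v=3: → [1,6); WM=1
i=3 t=3 v=5: → [1,7); WM=3
i=4 t=7 v=7: → [7,11); WM=3
i=5 t=9 v=6: → [7,13); WM=9
i=6 t=5 v=5: → [1,13); WM=9
i=7 t=13 v=2: → [13,17); WM=13
i=8 t=8 v=5: DROP (t<13-4); WM=13
i=9 t=15 v=4: → [13,19); WM=15
i=10 t=17 v=3: → [13,21); WM=15
i=11 t=18 v=1: → [13,22); WM=18
i=12 t=13 v=8: DROP (t<18-4); WM=18
i=13 t=19 v=4: → [13,23); WM=19
i=14 t=17 v=2: → [13,23); WM=19
i=15 t=19 v=3: → [13,23); WM=19
i=16 t=20 v=5: → [13,24); WM=19
i=17 t=20 v=6: → [13,24); WM=20
i=18 t=22 v=2: → [13,26); WM=20
i=19 t=24 v=7: → [13,28); WM=24
i=20 t=20 v=2: → [13,28); WM=24
i=21 t=20 v=4: → [13,28); WM=24
i=22 t=23 v=9: → [13,28); WM=24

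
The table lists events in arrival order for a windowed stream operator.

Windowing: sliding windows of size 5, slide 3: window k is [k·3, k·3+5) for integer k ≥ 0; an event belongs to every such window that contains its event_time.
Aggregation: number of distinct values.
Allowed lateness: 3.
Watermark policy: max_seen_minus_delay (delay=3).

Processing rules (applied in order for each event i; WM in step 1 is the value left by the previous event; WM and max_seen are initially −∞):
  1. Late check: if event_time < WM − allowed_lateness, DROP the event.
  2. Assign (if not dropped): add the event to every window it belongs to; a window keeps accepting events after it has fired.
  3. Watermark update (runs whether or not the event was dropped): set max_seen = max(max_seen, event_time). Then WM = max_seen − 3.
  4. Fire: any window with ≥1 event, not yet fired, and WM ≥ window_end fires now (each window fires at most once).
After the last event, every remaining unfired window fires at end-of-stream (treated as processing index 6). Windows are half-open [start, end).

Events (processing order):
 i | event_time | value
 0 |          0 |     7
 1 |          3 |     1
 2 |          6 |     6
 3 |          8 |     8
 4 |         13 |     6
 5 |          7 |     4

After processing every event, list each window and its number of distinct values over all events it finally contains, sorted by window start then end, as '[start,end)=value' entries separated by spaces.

[0,5)=2 [3,8)=3 [6,11)=3 [9,14)=1 [12,17)=1

i=0 t=0 v=7: → [0,5); WM=-3
i=1 t=3 v=1: → [3,8),[0,5); WM=0
i=2 t=6 v=6: → [6,11),[3,8); WM=3
i=3 t=8 v=8: → [6,11); WM=5; [0,5) fires=2
i=4 t=13 v=6: → [12,17),[9,14); WM=10; [3,8) fires=2
i=5 t=7 v=4: → [6,11),[3,8); WM=10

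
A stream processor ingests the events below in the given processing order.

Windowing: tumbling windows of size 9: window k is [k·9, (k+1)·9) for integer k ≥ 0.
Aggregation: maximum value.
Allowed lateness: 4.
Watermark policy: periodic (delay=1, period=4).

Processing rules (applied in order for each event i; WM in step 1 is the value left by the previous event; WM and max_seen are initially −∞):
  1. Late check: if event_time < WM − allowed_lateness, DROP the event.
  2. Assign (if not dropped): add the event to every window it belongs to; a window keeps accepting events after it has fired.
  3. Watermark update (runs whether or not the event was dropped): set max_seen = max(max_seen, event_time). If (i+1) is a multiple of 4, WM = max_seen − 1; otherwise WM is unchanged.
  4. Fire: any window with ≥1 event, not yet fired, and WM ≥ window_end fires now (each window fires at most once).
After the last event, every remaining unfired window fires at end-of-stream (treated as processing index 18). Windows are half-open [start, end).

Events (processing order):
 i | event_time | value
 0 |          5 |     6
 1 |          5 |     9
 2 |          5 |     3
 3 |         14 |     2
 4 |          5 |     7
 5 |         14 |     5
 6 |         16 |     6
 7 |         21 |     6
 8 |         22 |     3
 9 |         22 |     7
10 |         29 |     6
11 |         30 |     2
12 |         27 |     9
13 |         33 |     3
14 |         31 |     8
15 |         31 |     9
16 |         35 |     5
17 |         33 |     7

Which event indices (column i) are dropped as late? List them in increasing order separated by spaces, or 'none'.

4

i=0 t=5 v=6: → [0,9); WM=−∞
i=1 t=5 v=9: → [0,9); WM=−∞
i=2 t=5 v=3: → [0,9); WM=−∞
i=3 t=14 v=2: → [9,18); WM=13; [0,9) fires=9
i=4 t=5 v=7: DROP (t<13-4); WM=13
i=5 t=14 v=5: → [9,18); WM=13
i=6 t=16 v=6: → [9,18); WM=13
i=7 t=21 v=6: → [18,27); WM=20; [9,18) fires=6
i=8 t=22 v=3: → [18,27); WM=20
i=9 t=22 v=7: → [18,27); WM=20
i=10 t=29 v=6: → [27,36); WM=20
i=11 t=30 v=2: → [27,36); WM=29; [18,27) fires=7
i=12 t=27 v=9: → [27,36); WM=29
i=13 t=33 v=3: → [27,36); WM=29
i=14 t=31 v=8: → [27,36); WM=29
i=15 t=31 v=9: → [27,36); WM=32
i=16 t=35 v=5: → [27,36); WM=32
i=17 t=33 v=7: → [27,36); WM=32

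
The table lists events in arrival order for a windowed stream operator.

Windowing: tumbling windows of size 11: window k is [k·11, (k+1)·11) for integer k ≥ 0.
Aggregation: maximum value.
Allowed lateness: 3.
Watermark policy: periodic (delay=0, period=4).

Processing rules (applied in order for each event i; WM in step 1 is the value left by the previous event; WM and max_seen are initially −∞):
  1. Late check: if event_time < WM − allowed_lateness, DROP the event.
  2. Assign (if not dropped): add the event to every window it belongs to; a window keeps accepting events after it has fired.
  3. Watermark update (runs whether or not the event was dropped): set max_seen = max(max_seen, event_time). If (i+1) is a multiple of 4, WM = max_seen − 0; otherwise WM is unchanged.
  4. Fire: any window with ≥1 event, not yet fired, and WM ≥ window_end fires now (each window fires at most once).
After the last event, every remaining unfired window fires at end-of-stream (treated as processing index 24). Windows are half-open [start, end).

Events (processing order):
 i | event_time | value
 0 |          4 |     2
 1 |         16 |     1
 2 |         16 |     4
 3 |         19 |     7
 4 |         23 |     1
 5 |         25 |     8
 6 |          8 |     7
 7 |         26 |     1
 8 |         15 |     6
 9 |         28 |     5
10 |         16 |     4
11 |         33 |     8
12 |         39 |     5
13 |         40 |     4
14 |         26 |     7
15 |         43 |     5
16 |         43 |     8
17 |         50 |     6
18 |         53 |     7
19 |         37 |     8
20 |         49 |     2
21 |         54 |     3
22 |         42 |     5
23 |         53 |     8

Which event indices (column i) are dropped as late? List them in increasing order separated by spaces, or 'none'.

i=0 t=4 v=2: → [0,11); WM=−∞
i=1 t=16 v=1: → [11,22); WM=−∞
i=2 t=16 v=4: → [11,22); WM=−∞
i=3 t=19 v=7: → [11,22); WM=19; [0,11) fires=2
i=4 t=23 v=1: → [22,33); WM=19
i=5 t=25 v=8: → [22,33); WM=19
i=6 t=8 v=7: DROP (t<19-3); WM=19
i=7 t=26 v=1: → [22,33); WM=26; [11,22) fires=7
i=8 t=15 v=6: DROP (t<26-3); WM=26
i=9 t=28 v=5: → [22,33); WM=26
i=10 t=16 v=4: DROP (t<26-3); WM=26
i=11 t=33 v=8: → [33,44); WM=33; [22,33) fires=8
i=12 t=39 v=5: → [33,44); WM=33
i=13 t=40 v=4: → [33,44); WM=33
i=14 t=26 v=7: DROP (t<33-3); WM=33
i=15 t=43 v=5: → [33,44); WM=43
i=16 t=43 v=8: → [33,44); WM=43
i=17 t=50 v=6: → [44,55); WM=43
i=18 t=53 v=7: → [44,55); WM=43
i=19 t=37 v=8: DROP (t<43-3); WM=53; [33,44) fires=8
i=20 t=49 v=2: DROP (t<53-3); WM=53
i=21 t=54 v=3: → [44,55); WM=53
i=22 t=42 v=5: DROP (t<53-3); WM=53
i=23 t=53 v=8: → [44,55); WM=54

6 8 10 14 19 20 22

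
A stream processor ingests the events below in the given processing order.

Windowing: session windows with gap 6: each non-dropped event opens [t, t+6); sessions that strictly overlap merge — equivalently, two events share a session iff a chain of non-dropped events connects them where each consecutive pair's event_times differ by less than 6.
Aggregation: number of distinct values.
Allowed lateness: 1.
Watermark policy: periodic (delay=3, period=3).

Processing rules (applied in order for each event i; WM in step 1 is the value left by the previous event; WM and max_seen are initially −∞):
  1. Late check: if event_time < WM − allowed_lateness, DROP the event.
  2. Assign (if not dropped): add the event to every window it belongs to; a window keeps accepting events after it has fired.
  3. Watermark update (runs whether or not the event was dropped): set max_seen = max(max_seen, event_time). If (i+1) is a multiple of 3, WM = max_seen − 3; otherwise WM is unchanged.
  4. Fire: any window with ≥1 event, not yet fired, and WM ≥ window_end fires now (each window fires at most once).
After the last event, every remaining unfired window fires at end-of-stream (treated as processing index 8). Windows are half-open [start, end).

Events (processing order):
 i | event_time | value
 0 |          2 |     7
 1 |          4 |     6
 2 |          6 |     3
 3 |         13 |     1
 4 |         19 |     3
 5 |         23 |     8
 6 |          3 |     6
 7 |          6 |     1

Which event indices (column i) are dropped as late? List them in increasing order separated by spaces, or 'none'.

6 7

i=0 t=2 v=7: → [2,8); WM=−∞
i=1 t=4 v=6: → [2,10); WM=−∞
i=2 t=6 v=3: → [2,12); WM=3
i=3 t=13 v=1: → [13,19); WM=3
i=4 t=19 v=3: → [19,25); WM=3
i=5 t=23 v=8: → [19,29); WM=20
i=6 t=3 v=6: DROP (t<20-1); WM=20
i=7 t=6 v=1: DROP (t<20-1); WM=20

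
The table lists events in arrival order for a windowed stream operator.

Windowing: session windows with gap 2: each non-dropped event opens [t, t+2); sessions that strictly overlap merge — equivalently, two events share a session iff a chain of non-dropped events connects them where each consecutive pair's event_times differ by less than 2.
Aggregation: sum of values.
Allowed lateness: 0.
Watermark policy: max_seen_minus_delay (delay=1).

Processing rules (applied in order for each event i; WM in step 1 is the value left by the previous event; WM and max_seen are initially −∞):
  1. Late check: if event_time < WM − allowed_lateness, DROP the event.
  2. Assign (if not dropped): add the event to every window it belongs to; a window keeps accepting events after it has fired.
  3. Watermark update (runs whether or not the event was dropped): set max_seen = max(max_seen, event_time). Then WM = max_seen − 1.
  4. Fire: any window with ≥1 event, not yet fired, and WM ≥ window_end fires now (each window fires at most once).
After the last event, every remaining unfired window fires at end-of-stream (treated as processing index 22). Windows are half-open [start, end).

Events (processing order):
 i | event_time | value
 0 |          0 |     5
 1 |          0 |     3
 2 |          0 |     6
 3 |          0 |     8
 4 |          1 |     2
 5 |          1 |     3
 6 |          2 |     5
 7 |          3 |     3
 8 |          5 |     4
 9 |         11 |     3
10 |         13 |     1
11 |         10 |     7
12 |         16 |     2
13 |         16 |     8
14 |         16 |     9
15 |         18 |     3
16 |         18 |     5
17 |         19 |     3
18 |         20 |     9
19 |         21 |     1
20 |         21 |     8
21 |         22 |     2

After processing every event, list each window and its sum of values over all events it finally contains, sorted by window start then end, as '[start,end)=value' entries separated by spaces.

[0,5)=35 [5,7)=4 [11,13)=3 [13,15)=1 [16,18)=19 [18,24)=31

i=0 t=0 v=5: → [0,2); WM=-1
i=1 t=0 v=3: → [0,2); WM=-1
i=2 t=0 v=6: → [0,2); WM=-1
i=3 t=0 v=8: → [0,2); WM=-1
i=4 t=1 v=2: → [0,3); WM=0
i=5 t=1 v=3: → [0,3); WM=0
i=6 t=2 v=5: → [0,4); WM=1
i=7 t=3 v=3: → [0,5); WM=2
i=8 t=5 v=4: → [5,7); WM=4
i=9 t=11 v=3: → [11,13); WM=10
i=10 t=13 v=1: → [13,15); WM=12
i=11 t=10 v=7: DROP (t<12-0); WM=12
i=12 t=16 v=2: → [16,18); WM=15
i=13 t=16 v=8: → [16,18); WM=15
i=14 t=16 v=9: → [16,18); WM=15
i=15 t=18 v=3: → [18,20); WM=17
i=16 t=18 v=5: → [18,20); WM=17
i=17 t=19 v=3: → [18,21); WM=18
i=18 t=20 v=9: → [18,22); WM=19
i=19 t=21 v=1: → [18,23); WM=20
i=20 t=21 v=8: → [18,23); WM=20
i=21 t=22 v=2: → [18,24); WM=21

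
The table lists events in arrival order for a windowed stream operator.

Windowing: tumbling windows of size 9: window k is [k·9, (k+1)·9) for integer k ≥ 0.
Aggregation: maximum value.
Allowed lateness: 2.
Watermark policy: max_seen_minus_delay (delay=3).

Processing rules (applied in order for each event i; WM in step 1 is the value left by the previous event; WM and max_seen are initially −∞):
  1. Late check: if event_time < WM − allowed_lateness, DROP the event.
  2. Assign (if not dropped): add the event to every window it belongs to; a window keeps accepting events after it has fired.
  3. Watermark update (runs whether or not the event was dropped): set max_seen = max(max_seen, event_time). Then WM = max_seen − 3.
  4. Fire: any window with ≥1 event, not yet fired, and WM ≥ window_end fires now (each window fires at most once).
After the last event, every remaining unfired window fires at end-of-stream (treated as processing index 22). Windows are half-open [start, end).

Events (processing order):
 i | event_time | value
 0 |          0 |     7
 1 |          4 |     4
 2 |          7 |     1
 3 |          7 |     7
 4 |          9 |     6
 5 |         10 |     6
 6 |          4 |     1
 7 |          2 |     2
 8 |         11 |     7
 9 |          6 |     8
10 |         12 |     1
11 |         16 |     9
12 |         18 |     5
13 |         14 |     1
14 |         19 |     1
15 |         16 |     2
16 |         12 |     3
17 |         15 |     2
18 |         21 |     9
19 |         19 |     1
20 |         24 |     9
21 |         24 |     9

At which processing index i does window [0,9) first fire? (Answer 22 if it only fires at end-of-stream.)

i=0 t=0 v=7: → [0,9); WM=-3
i=1 t=4 v=4: → [0,9); WM=1
i=2 t=7 v=1: → [0,9); WM=4
i=3 t=7 v=7: → [0,9); WM=4
i=4 t=9 v=6: → [9,18); WM=6
i=5 t=10 v=6: → [9,18); WM=7
i=6 t=4 v=1: DROP (t<7-2); WM=7
i=7 t=2 v=2: DROP (t<7-2); WM=7
i=8 t=11 v=7: → [9,18); WM=8
i=9 t=6 v=8: → [0,9); WM=8
i=10 t=12 v=1: → [9,18); WM=9; [0,9) fires=8
i=11 t=16 v=9: → [9,18); WM=13
i=12 t=18 v=5: → [18,27); WM=15
i=13 t=14 v=1: → [9,18); WM=15
i=14 t=19 v=1: → [18,27); WM=16
i=15 t=16 v=2: → [9,18); WM=16
i=16 t=12 v=3: DROP (t<16-2); WM=16
i=17 t=15 v=2: → [9,18); WM=16
i=18 t=21 v=9: → [18,27); WM=18; [9,18) fires=9
i=19 t=19 v=1: → [18,27); WM=18
i=20 t=24 v=9: → [18,27); WM=21
i=21 t=24 v=9: → [18,27); WM=21

10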